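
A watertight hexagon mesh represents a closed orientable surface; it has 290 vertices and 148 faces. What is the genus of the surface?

4

Every face is a hexagon, so 2E = 6·148 = 888, giving E = 444.
χ = V − E + F = 290 − 444 + 148 = -6.
For a closed orientable surface χ = 2 − 2g, so g = (2 − (-6))/2 = 4.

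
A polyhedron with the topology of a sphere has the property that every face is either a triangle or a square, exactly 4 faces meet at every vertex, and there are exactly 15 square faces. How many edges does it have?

42

Let x be the number of triangles; then F = 15 + x.
Edge–face incidences: 2E = 4·15 + 3·x = 60 + 3x.
Every vertex has degree 4, so 4V = 2E.
Euler: V − E + F = 2 ⇒ (2E)/4 − E + (15 + x) = 2.
Multiply by 8: 2·(2E) − 4·(2E) + 8·(15 + x) = 16, i.e. 120 + 8x − 2·(60 + 3x) = 16.
Collecting terms: 2x = 16, so x = 8.
Then 2E = 60 + 3·8 = 84, so E = 42, V = 2E/4 = 21, F = 15 + 8 = 23.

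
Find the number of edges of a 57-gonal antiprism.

228

An antiprism on an n-gon has two n-gon caps and 2n triangles: V = 2·57 = 114, E = 4·57 = 228, F = 2·57 + 2 = 116.
Check: V − E + F = 114 − 228 + 116 = 2.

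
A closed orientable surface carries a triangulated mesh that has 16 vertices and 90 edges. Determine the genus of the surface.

Every face is a triangle and each edge borders two faces, so 3F = 2·90, giving F = 60.
χ = V − E + F = 16 − 90 + 60 = -14.
For a closed orientable surface χ = 2 − 2g, so g = (2 − (-14))/2 = 8.

8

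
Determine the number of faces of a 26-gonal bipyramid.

52

A bipyramid over an n-gon has 2n triangular faces and n + 2 vertices: V = 26 + 2 = 28, E = 3·26 = 78, F = 2·26 = 52.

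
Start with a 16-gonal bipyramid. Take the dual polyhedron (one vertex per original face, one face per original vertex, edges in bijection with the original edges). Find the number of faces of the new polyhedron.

The base solid has V = 18, E = 48, F = 32.
The dual swaps V and F and preserves E: V′ = F = 32, E′ = E = 48, F′ = V = 18.

18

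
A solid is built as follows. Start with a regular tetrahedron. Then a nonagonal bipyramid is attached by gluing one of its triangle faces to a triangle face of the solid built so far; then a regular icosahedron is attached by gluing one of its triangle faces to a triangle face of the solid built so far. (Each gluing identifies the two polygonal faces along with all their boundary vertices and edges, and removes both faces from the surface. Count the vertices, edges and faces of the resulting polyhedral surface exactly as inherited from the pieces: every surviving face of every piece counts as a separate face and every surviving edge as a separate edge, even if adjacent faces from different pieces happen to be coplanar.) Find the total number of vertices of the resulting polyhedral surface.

A regular tetrahedron: V=4, E=6, F=4.
Attach a nonagonal bipyramid (V=11, E=27, F=18) along a 3-gon: merge 3 vertices and 3 edges, delete both glued faces → V=12, E=30, F=20.
Attach a regular icosahedron (V=12, E=30, F=20) along a 3-gon: merge 3 vertices and 3 edges, delete both glued faces → V=21, E=57, F=38.
Check: V − E + F = 21 − 57 + 38 = 2.

21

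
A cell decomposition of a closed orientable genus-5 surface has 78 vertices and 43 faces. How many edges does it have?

For a closed orientable surface of genus 5, χ = 2 − 2·5 = -8.
E = V + F − (-8) = 78 + 43 − (-8) = 129.

129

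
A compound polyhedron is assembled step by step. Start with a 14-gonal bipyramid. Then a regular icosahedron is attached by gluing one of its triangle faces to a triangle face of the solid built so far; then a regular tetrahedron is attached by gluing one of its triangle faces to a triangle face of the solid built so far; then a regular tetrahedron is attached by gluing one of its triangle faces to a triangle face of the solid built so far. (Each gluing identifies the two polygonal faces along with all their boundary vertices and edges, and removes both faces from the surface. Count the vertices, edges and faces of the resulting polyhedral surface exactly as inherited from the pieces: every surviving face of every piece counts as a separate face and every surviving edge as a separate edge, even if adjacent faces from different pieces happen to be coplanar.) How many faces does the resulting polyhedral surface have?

50

A 14-gonal bipyramid: V=16, E=42, F=28.
Attach a regular icosahedron (V=12, E=30, F=20) along a 3-gon: merge 3 vertices and 3 edges, delete both glued faces → V=25, E=69, F=46.
Attach a regular tetrahedron (V=4, E=6, F=4) along a 3-gon: merge 3 vertices and 3 edges, delete both glued faces → V=26, E=72, F=48.
Attach a regular tetrahedron (V=4, E=6, F=4) along a 3-gon: merge 3 vertices and 3 edges, delete both glued faces → V=27, E=75, F=50.
Check: V − E + F = 27 − 75 + 50 = 2.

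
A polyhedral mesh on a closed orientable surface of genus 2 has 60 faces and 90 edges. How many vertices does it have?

28

For a closed orientable surface of genus 2, χ = 2 − 2·2 = -2.
V = -2 + E − F = -2 + 90 − 60 = 28.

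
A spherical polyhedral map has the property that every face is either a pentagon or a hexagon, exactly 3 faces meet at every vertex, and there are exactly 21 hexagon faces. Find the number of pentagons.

Let x be the number of pentagons; then F = 21 + x.
Edge–face incidences: 2E = 6·21 + 5·x = 126 + 5x.
Every vertex has degree 3, so 3V = 2E.
Euler: V − E + F = 2 ⇒ (2E)/3 − E + (21 + x) = 2.
Multiply by 6: 2·(2E) − 3·(2E) + 6·(21 + x) = 12, i.e. 126 + 6x − (126 + 5x) = 12.
Collecting terms: x = 12.
Then 2E = 126 + 5·12 = 186, so E = 93, V = 2E/3 = 62, F = 21 + 12 = 33.

12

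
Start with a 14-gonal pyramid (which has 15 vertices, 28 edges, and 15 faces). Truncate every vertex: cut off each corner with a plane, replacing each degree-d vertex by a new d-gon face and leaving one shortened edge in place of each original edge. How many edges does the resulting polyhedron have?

84

Truncation replaces each original edge-end by a new vertex, so V′ = 2E = 56.
Each original edge survives, and each old vertex of degree d contributes d new edges; summing degrees gives Σd = 2E, so E′ = E + 2E = 3E = 84.
Each original face survives and each original vertex becomes one new face: F′ = F + V = 30.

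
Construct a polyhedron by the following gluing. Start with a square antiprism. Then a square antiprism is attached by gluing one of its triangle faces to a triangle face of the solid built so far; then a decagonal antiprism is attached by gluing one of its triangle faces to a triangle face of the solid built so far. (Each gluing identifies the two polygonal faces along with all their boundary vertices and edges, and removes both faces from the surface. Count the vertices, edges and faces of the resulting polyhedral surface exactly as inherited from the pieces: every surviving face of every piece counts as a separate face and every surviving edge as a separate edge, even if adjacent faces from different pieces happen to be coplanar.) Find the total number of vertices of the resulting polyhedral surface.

A square antiprism: V=8, E=16, F=10.
Attach a square antiprism (V=8, E=16, F=10) along a 3-gon: merge 3 vertices and 3 edges, delete both glued faces → V=13, E=29, F=18.
Attach a decagonal antiprism (V=20, E=40, F=22) along a 3-gon: merge 3 vertices and 3 edges, delete both glued faces → V=30, E=66, F=38.
Check: V − E + F = 30 − 66 + 38 = 2.

30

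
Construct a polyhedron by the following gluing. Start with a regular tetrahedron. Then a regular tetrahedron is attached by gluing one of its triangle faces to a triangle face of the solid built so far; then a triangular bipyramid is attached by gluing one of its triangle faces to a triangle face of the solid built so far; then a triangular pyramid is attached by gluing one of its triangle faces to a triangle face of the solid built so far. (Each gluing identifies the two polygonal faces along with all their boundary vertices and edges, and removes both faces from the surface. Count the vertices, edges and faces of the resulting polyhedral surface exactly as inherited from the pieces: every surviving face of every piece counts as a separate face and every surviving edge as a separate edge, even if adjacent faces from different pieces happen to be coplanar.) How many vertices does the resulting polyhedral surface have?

8

A regular tetrahedron: V=4, E=6, F=4.
Attach a regular tetrahedron (V=4, E=6, F=4) along a 3-gon: merge 3 vertices and 3 edges, delete both glued faces → V=5, E=9, F=6.
Attach a triangular bipyramid (V=5, E=9, F=6) along a 3-gon: merge 3 vertices and 3 edges, delete both glued faces → V=7, E=15, F=10.
Attach a triangular pyramid (V=4, E=6, F=4) along a 3-gon: merge 3 vertices and 3 edges, delete both glued faces → V=8, E=18, F=12.
Check: V − E + F = 8 − 18 + 12 = 2.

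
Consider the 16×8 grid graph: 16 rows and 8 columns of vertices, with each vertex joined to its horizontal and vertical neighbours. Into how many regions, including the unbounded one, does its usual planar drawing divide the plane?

106

The grid has V = 16·8 = 128 vertices and E = 16·7 + 8·15 = 232 edges.
F = 2 − V + E = 2 − 128 + 232 = 106.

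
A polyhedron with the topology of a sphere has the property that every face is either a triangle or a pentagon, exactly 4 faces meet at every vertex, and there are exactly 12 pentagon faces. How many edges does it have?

60

Let x be the number of triangles; then F = 12 + x.
Edge–face incidences: 2E = 5·12 + 3·x = 60 + 3x.
Every vertex has degree 4, so 4V = 2E.
Euler: V − E + F = 2 ⇒ (2E)/4 − E + (12 + x) = 2.
Multiply by 8: 2·(2E) − 4·(2E) + 8·(12 + x) = 16, i.e. 96 + 8x − 2·(60 + 3x) = 16.
Collecting terms: 2x − 24 = 16, so 2x = 40, so x = 20.
Then 2E = 60 + 3·20 = 120, so E = 60, V = 2E/4 = 30, F = 12 + 20 = 32.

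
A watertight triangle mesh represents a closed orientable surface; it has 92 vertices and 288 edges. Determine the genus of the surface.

Every face is a triangle and each edge borders two faces, so 3F = 2·288, giving F = 192.
χ = V − E + F = 92 − 288 + 192 = -4.
For a closed orientable surface χ = 2 − 2g, so g = (2 − (-4))/2 = 3.

3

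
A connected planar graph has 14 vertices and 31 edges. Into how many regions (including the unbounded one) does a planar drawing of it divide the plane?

19

Euler's formula for a connected plane graph: V − E + F = 2, so F = 2 − 14 + 31 = 19.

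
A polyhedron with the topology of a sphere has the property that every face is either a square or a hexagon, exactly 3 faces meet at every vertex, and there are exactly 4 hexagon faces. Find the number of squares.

6

Let x be the number of squares; then F = 4 + x.
Edge–face incidences: 2E = 6·4 + 4·x = 24 + 4x.
Every vertex has degree 3, so 3V = 2E.
Euler: V − E + F = 2 ⇒ (2E)/3 − E + (4 + x) = 2.
Multiply by 6: 2·(2E) − 3·(2E) + 6·(4 + x) = 12, i.e. 24 + 6x − (24 + 4x) = 12.
Collecting terms: 2x = 12, so x = 6.
Then 2E = 24 + 4·6 = 48, so E = 24, V = 2E/3 = 16, F = 4 + 6 = 10.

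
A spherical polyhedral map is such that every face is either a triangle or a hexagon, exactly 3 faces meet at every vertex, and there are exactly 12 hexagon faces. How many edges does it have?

Let x be the number of triangles; then F = 12 + x.
Edge–face incidences: 2E = 6·12 + 3·x = 72 + 3x.
Every vertex has degree 3, so 3V = 2E.
Euler: V − E + F = 2 ⇒ (2E)/3 − E + (12 + x) = 2.
Multiply by 6: 2·(2E) − 3·(2E) + 6·(12 + x) = 12, i.e. 72 + 6x − (72 + 3x) = 12.
Collecting terms: 3x = 12, so x = 4.
Then 2E = 72 + 3·4 = 84, so E = 42, V = 2E/3 = 28, F = 12 + 4 = 16.

42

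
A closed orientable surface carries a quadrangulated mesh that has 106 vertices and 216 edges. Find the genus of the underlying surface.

Every face is a square and each edge borders two faces, so 4F = 2·216, giving F = 108.
χ = V − E + F = 106 − 216 + 108 = -2.
For a closed orientable surface χ = 2 − 2g, so g = (2 − (-2))/2 = 2.

2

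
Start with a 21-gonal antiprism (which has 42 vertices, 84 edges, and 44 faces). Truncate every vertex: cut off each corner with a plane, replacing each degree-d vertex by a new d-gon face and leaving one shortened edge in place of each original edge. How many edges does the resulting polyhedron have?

252

Truncation replaces each original edge-end by a new vertex, so V′ = 2E = 168.
Each original edge survives, and each old vertex of degree d contributes d new edges; summing degrees gives Σd = 2E, so E′ = E + 2E = 3E = 252.
Each original face survives and each original vertex becomes one new face: F′ = F + V = 86.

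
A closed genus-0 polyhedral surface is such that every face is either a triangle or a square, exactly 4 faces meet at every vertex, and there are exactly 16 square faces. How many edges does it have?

44

Let x be the number of triangles; then F = 16 + x.
Edge–face incidences: 2E = 4·16 + 3·x = 64 + 3x.
Every vertex has degree 4, so 4V = 2E.
Euler: V − E + F = 2 ⇒ (2E)/4 − E + (16 + x) = 2.
Multiply by 8: 2·(2E) − 4·(2E) + 8·(16 + x) = 16, i.e. 128 + 8x − 2·(64 + 3x) = 16.
Collecting terms: 2x = 16, so x = 8.
Then 2E = 64 + 3·8 = 88, so E = 44, V = 2E/4 = 22, F = 16 + 8 = 24.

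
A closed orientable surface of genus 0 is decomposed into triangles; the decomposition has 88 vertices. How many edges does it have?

258

χ = 2 − 2·0 = 2, and every face is a triangle so 3F = 2E.
V − E + F = 2 with E = 3F/2 gives 88 − (3/2 − 1)·F = 2, so F = 172 and E = 258.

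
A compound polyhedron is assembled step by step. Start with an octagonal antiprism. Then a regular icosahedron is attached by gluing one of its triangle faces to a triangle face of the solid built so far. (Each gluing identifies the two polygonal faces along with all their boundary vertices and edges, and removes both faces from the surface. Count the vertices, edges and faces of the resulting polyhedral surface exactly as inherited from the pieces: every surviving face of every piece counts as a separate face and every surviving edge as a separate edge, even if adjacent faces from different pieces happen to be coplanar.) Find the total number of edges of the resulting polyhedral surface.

An octagonal antiprism: V=16, E=32, F=18.
Attach a regular icosahedron (V=12, E=30, F=20) along a 3-gon: merge 3 vertices and 3 edges, delete both glued faces → V=25, E=59, F=36.
Check: V − E + F = 25 − 59 + 36 = 2.

59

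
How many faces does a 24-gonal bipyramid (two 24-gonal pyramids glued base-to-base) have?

A bipyramid over an n-gon has 2n triangular faces and n + 2 vertices: V = 24 + 2 = 26, E = 3·24 = 72, F = 2·24 = 48.
Check: V − E + F = 26 − 72 + 48 = 2.

48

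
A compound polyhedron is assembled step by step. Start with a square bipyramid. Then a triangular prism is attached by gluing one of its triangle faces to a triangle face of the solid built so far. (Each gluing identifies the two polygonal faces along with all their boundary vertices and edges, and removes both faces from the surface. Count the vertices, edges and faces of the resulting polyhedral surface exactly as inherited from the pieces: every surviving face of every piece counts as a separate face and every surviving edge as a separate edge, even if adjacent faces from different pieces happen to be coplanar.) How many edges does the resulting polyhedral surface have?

A square bipyramid: V=6, E=12, F=8.
Attach a triangular prism (V=6, E=9, F=5) along a 3-gon: merge 3 vertices and 3 edges, delete both glued faces → V=9, E=18, F=11.
Check: V − E + F = 9 − 18 + 11 = 2.

18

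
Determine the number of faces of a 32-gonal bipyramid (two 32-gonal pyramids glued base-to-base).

A bipyramid over an n-gon has 2n triangular faces and n + 2 vertices: V = 32 + 2 = 34, E = 3·32 = 96, F = 2·32 = 64.

64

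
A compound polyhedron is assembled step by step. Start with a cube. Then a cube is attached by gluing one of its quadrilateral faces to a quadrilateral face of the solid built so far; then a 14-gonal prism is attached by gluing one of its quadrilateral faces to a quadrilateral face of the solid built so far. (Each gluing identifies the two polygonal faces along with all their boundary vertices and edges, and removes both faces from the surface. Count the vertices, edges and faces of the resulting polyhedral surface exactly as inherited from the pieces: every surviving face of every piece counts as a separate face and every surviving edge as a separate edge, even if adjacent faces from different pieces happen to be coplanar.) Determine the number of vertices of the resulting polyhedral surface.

36

A cube: V=8, E=12, F=6.
Attach a cube (V=8, E=12, F=6) along a 4-gon: merge 4 vertices and 4 edges, delete both glued faces → V=12, E=20, F=10.
Attach a 14-gonal prism (V=28, E=42, F=16) along a 4-gon: merge 4 vertices and 4 edges, delete both glued faces → V=36, E=58, F=24.
Check: V − E + F = 36 − 58 + 24 = 2.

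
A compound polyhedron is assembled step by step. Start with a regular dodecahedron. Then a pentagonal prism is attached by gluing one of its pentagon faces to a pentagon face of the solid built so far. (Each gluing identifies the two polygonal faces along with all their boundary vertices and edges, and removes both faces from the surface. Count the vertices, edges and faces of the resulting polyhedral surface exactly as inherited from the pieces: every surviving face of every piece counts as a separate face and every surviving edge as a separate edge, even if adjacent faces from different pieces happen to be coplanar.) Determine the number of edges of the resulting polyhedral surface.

40

A regular dodecahedron: V=20, E=30, F=12.
Attach a pentagonal prism (V=10, E=15, F=7) along a 5-gon: merge 5 vertices and 5 edges, delete both glued faces → V=25, E=40, F=17.
Check: V − E + F = 25 − 40 + 17 = 2.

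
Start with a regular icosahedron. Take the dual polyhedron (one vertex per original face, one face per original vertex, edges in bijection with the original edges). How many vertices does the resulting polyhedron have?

The base solid has V = 12, E = 30, F = 20.
The dual swaps V and F and preserves E: V′ = F = 20, E′ = E = 30, F′ = V = 12.

20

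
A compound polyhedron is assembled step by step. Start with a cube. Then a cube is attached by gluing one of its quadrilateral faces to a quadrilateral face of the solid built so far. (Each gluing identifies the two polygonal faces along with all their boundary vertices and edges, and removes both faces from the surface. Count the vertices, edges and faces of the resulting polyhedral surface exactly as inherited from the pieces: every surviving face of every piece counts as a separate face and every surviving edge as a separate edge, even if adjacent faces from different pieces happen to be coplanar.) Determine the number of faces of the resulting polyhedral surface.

10

A cube: V=8, E=12, F=6.
Attach a cube (V=8, E=12, F=6) along a 4-gon: merge 4 vertices and 4 edges, delete both glued faces → V=12, E=20, F=10.
Check: V − E + F = 12 − 20 + 10 = 2.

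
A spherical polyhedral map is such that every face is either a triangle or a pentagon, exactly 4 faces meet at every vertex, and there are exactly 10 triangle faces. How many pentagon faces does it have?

2

Let x be the number of pentagons; then F = 10 + x.
Edge–face incidences: 2E = 3·10 + 5·x = 30 + 5x.
Every vertex has degree 4, so 4V = 2E.
Euler: V − E + F = 2 ⇒ (2E)/4 − E + (10 + x) = 2.
Multiply by 8: 2·(2E) − 4·(2E) + 8·(10 + x) = 16, i.e. 80 + 8x − 2·(30 + 5x) = 16.
Collecting terms: −2x + 20 = 16, so −2x = −4, so x = 2.
Then 2E = 30 + 5·2 = 40, so E = 20, V = 2E/4 = 10, F = 10 + 2 = 12.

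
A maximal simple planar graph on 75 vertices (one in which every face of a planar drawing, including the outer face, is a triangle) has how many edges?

219

In a plane triangulation 3F = 2E and V − E + F = 2, so E = 3V − 6 = 3·75 − 6 = 219.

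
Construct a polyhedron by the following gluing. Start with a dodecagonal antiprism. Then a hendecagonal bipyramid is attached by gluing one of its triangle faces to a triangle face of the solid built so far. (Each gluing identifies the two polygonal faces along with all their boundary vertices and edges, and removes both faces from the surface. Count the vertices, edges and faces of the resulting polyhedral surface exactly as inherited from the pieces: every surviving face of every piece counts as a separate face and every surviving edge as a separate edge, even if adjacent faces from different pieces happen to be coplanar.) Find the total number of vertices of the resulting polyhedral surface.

A dodecagonal antiprism: V=24, E=48, F=26.
Attach a hendecagonal bipyramid (V=13, E=33, F=22) along a 3-gon: merge 3 vertices and 3 edges, delete both glued faces → V=34, E=78, F=46.
Check: V − E + F = 34 − 78 + 46 = 2.

34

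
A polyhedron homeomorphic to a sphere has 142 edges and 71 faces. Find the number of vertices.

Here V − E + F = 2.
V = 2 + E − F = 2 + 142 − 71 = 73.

73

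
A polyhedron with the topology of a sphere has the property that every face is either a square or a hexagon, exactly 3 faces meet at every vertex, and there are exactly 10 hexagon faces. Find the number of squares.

6

Let x be the number of squares; then F = 10 + x.
Edge–face incidences: 2E = 6·10 + 4·x = 60 + 4x.
Every vertex has degree 3, so 3V = 2E.
Euler: V − E + F = 2 ⇒ (2E)/3 − E + (10 + x) = 2.
Multiply by 6: 2·(2E) − 3·(2E) + 6·(10 + x) = 12, i.e. 60 + 6x − (60 + 4x) = 12.
Collecting terms: 2x = 12, so x = 6.
Then 2E = 60 + 4·6 = 84, so E = 42, V = 2E/3 = 28, F = 10 + 6 = 16.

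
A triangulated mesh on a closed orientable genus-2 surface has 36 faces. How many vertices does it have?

χ = 2 − 2·2 = -2, and every face is a triangle so 3F = 2E.
E = 3·36/2 = 54. Then V = -2 + E − F = -2 + 54 − 36 = 16.

16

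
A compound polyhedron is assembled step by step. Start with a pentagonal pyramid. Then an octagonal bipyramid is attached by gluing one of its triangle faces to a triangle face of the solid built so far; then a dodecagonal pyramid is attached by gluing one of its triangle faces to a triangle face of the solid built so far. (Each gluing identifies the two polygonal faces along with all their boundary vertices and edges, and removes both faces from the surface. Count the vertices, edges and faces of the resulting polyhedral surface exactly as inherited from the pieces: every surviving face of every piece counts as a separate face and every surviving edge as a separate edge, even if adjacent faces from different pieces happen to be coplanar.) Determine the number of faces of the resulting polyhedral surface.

A pentagonal pyramid: V=6, E=10, F=6.
Attach an octagonal bipyramid (V=10, E=24, F=16) along a 3-gon: merge 3 vertices and 3 edges, delete both glued faces → V=13, E=31, F=20.
Attach a dodecagonal pyramid (V=13, E=24, F=13) along a 3-gon: merge 3 vertices and 3 edges, delete both glued faces → V=23, E=52, F=31.
Check: V − E + F = 23 − 52 + 31 = 2.

31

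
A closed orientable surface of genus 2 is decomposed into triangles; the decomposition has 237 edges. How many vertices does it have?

77

χ = 2 − 2·2 = -2, and every face is a triangle so 3F = 2E.
F = 2E/3 = 158. Then V = -2 + E − F = -2 + 237 − 158 = 77.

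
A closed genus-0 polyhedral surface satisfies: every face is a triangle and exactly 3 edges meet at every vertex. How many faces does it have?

Each face has 3 edges and each edge borders two faces, so 2E = 3F.
Each vertex has degree 3, so 3V = 2E and hence V = 3F/3.
Euler: V − E + F = 2 ⇒ (3F/3) − (3F/2) + F = 2.
Multiply by 6: (6 − 9 + 6)F = 12, i.e. 3F = 12.
So F = 4, E = 3·4/2 = 6, V = 3·4/3 = 4.

4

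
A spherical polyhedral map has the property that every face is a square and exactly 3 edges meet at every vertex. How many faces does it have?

Each face has 4 edges and each edge borders two faces, so 2E = 4F.
Each vertex has degree 3, so 3V = 2E and hence V = 4F/3.
Euler: V − E + F = 2 ⇒ (4F/3) − (4F/2) + F = 2.
Multiply by 6: (8 − 12 + 6)F = 12, i.e. 2F = 12.
So F = 6, E = 4·6/2 = 12, V = 4·6/3 = 8.

6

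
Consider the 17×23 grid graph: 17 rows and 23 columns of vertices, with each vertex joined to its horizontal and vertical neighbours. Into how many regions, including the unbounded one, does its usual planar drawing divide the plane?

353

The grid has V = 17·23 = 391 vertices and E = 17·22 + 23·16 = 742 edges.
F = 2 − V + E = 2 − 391 + 742 = 353.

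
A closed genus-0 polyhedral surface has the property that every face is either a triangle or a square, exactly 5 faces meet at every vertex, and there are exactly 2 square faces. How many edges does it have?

Let x be the number of triangles; then F = 2 + x.
Edge–face incidences: 2E = 4·2 + 3·x = 8 + 3x.
Every vertex has degree 5, so 5V = 2E.
Euler: V − E + F = 2 ⇒ (2E)/5 − E + (2 + x) = 2.
Multiply by 10: 2·(2E) − 5·(2E) + 10·(2 + x) = 20, i.e. 20 + 10x − 3·(8 + 3x) = 20.
Collecting terms: x − 4 = 20, so x = 24.
Then 2E = 8 + 3·24 = 80, so E = 40, V = 2E/5 = 16, F = 2 + 24 = 26.

40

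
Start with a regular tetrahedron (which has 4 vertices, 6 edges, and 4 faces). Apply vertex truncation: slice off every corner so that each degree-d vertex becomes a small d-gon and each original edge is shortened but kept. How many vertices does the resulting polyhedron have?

12

Truncation replaces each original edge-end by a new vertex, so V′ = 2E = 12.
Each original edge survives, and each old vertex of degree d contributes d new edges; summing degrees gives Σd = 2E, so E′ = E + 2E = 3E = 18.
Each original face survives and each original vertex becomes one new face: F′ = F + V = 8.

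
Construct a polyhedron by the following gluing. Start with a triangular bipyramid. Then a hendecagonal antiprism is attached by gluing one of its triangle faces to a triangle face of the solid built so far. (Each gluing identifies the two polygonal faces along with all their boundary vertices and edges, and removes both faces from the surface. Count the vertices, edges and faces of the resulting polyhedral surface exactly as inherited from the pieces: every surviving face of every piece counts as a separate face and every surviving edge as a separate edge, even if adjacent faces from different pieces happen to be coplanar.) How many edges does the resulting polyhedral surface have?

A triangular bipyramid: V=5, E=9, F=6.
Attach a hendecagonal antiprism (V=22, E=44, F=24) along a 3-gon: merge 3 vertices and 3 edges, delete both glued faces → V=24, E=50, F=28.
Check: V − E + F = 24 − 50 + 28 = 2.

50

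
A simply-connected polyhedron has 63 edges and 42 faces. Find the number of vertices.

23

Here V − E + F = 2.
V = 2 + E − F = 2 + 63 − 42 = 23.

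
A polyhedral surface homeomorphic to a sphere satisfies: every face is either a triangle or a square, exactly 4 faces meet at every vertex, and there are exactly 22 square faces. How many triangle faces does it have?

8

Let x be the number of triangles; then F = 22 + x.
Edge–face incidences: 2E = 4·22 + 3·x = 88 + 3x.
Every vertex has degree 4, so 4V = 2E.
Euler: V − E + F = 2 ⇒ (2E)/4 − E + (22 + x) = 2.
Multiply by 8: 2·(2E) − 4·(2E) + 8·(22 + x) = 16, i.e. 176 + 8x − 2·(88 + 3x) = 16.
Collecting terms: 2x = 16, so x = 8.
Then 2E = 88 + 3·8 = 112, so E = 56, V = 2E/4 = 28, F = 22 + 8 = 30.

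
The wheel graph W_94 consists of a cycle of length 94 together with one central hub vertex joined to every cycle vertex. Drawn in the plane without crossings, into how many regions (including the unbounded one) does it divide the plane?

95

W_94 has V = 94 + 1 = 95 vertices and E = 2·94 = 188 edges.
By Euler's formula F = 2 − V + E = 2 − 95 + 188 = 95.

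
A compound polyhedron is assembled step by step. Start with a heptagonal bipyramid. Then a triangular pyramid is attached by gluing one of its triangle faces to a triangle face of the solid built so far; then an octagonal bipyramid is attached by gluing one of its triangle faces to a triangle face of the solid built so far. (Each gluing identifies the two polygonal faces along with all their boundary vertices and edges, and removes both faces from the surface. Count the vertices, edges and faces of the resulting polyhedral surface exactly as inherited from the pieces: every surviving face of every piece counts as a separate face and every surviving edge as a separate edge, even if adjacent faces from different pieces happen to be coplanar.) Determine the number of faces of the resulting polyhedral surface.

30

A heptagonal bipyramid: V=9, E=21, F=14.
Attach a triangular pyramid (V=4, E=6, F=4) along a 3-gon: merge 3 vertices and 3 edges, delete both glued faces → V=10, E=24, F=16.
Attach an octagonal bipyramid (V=10, E=24, F=16) along a 3-gon: merge 3 vertices and 3 edges, delete both glued faces → V=17, E=45, F=30.
Check: V − E + F = 17 − 45 + 30 = 2.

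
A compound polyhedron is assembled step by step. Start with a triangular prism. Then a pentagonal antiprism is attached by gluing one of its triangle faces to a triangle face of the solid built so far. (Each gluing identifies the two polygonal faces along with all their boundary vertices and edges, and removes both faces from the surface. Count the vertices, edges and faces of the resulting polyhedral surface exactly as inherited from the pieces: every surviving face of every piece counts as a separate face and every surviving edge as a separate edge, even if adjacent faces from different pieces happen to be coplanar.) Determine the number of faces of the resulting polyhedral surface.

15

A triangular prism: V=6, E=9, F=5.
Attach a pentagonal antiprism (V=10, E=20, F=12) along a 3-gon: merge 3 vertices and 3 edges, delete both glued faces → V=13, E=26, F=15.
Check: V − E + F = 13 − 26 + 15 = 2.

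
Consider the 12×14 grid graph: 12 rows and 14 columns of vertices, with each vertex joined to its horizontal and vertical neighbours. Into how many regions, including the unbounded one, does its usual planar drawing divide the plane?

144

The grid has V = 12·14 = 168 vertices and E = 12·13 + 14·11 = 310 edges.
F = 2 − V + E = 2 − 168 + 310 = 144.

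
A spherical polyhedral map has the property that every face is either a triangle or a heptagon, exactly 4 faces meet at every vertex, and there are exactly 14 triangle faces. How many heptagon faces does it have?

2

Let x be the number of heptagons; then F = 14 + x.
Edge–face incidences: 2E = 3·14 + 7·x = 42 + 7x.
Every vertex has degree 4, so 4V = 2E.
Euler: V − E + F = 2 ⇒ (2E)/4 − E + (14 + x) = 2.
Multiply by 8: 2·(2E) − 4·(2E) + 8·(14 + x) = 16, i.e. 112 + 8x − 2·(42 + 7x) = 16.
Collecting terms: −6x + 28 = 16, so −6x = −12, so x = 2.
Then 2E = 42 + 7·2 = 56, so E = 28, V = 2E/4 = 14, F = 14 + 2 = 16.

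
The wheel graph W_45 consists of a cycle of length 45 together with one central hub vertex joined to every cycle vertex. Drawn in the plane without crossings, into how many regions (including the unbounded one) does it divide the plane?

46

W_45 has V = 45 + 1 = 46 vertices and E = 2·45 = 90 edges.
By Euler's formula F = 2 − V + E = 2 − 46 + 90 = 46.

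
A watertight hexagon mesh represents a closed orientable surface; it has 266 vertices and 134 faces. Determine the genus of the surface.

2

Every face is a hexagon, so 2E = 6·134 = 804, giving E = 402.
χ = V − E + F = 266 − 402 + 134 = -2.
For a closed orientable surface χ = 2 − 2g, so g = (2 − (-2))/2 = 2.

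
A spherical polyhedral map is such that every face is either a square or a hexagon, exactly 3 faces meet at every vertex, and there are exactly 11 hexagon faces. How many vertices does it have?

30

Let x be the number of squares; then F = 11 + x.
Edge–face incidences: 2E = 6·11 + 4·x = 66 + 4x.
Every vertex has degree 3, so 3V = 2E.
Euler: V − E + F = 2 ⇒ (2E)/3 − E + (11 + x) = 2.
Multiply by 6: 2·(2E) − 3·(2E) + 6·(11 + x) = 12, i.e. 66 + 6x − (66 + 4x) = 12.
Collecting terms: 2x = 12, so x = 6.
Then 2E = 66 + 4·6 = 90, so E = 45, V = 2E/3 = 30, F = 11 + 6 = 17.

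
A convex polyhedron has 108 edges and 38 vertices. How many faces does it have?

72

Here V − E + F = 2.
F = 2 − V + E = 2 − 38 + 108 = 72.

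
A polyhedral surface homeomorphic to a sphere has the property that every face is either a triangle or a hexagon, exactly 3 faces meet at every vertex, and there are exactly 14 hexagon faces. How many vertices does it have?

32

Let x be the number of triangles; then F = 14 + x.
Edge–face incidences: 2E = 6·14 + 3·x = 84 + 3x.
Every vertex has degree 3, so 3V = 2E.
Euler: V − E + F = 2 ⇒ (2E)/3 − E + (14 + x) = 2.
Multiply by 6: 2·(2E) − 3·(2E) + 6·(14 + x) = 12, i.e. 84 + 6x − (84 + 3x) = 12.
Collecting terms: 3x = 12, so x = 4.
Then 2E = 84 + 3·4 = 96, so E = 48, V = 2E/3 = 32, F = 14 + 4 = 18.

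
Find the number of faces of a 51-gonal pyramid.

A pyramid on an n-gon base has one n-gon and n triangles: V = 51 + 1 = 52, E = 2·51 = 102, F = 51 + 1 = 52.

52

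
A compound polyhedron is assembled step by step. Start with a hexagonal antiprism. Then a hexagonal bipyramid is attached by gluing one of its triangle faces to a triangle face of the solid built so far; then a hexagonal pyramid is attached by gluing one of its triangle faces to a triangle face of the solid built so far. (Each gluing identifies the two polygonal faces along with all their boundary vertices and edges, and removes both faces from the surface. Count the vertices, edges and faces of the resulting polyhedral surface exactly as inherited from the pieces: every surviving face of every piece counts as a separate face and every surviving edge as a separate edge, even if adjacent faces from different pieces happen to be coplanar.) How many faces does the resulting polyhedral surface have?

A hexagonal antiprism: V=12, E=24, F=14.
Attach a hexagonal bipyramid (V=8, E=18, F=12) along a 3-gon: merge 3 vertices and 3 edges, delete both glued faces → V=17, E=39, F=24.
Attach a hexagonal pyramid (V=7, E=12, F=7) along a 3-gon: merge 3 vertices and 3 edges, delete both glued faces → V=21, E=48, F=29.
Check: V − E + F = 21 − 48 + 29 = 2.

29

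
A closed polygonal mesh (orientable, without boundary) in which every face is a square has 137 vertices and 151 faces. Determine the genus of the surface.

8

Every face is a square, so 2E = 4·151 = 604, giving E = 302.
χ = V − E + F = 137 − 302 + 151 = -14.
For a closed orientable surface χ = 2 − 2g, so g = (2 − (-14))/2 = 8.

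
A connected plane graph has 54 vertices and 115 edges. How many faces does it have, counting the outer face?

63

Euler's formula for a connected plane graph: V − E + F = 2, so F = 2 − 54 + 115 = 63.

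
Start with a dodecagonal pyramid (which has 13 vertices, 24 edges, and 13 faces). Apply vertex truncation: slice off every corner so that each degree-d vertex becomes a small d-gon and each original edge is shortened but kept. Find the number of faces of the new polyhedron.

26

Truncation replaces each original edge-end by a new vertex, so V′ = 2E = 48.
Each original edge survives, and each old vertex of degree d contributes d new edges; summing degrees gives Σd = 2E, so E′ = E + 2E = 3E = 72.
Each original face survives and each original vertex becomes one new face: F′ = F + V = 26.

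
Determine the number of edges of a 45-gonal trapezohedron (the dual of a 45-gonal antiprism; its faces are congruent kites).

180

The n-trapezohedron (dual of the n-antiprism) has V = 2·45 + 2 = 92, E = 4·45 = 180, F = 2·45 = 90.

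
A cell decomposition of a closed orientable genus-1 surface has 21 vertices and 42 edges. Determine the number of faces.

For a closed orientable surface of genus 1, χ = 2 − 2·1 = 0.
F = 0 − V + E = 0 − 21 + 42 = 21.

21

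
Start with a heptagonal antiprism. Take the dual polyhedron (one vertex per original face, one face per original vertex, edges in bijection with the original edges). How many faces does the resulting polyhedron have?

The base solid has V = 14, E = 28, F = 16.
The dual swaps V and F and preserves E: V′ = F = 16, E′ = E = 28, F′ = V = 14.

14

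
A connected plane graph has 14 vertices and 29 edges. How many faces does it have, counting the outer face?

17

Euler's formula for a connected plane graph: V − E + F = 2, so F = 2 − 14 + 29 = 17.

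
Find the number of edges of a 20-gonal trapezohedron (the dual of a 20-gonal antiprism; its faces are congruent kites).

80

The n-trapezohedron (dual of the n-antiprism) has V = 2·20 + 2 = 42, E = 4·20 = 80, F = 2·20 = 40.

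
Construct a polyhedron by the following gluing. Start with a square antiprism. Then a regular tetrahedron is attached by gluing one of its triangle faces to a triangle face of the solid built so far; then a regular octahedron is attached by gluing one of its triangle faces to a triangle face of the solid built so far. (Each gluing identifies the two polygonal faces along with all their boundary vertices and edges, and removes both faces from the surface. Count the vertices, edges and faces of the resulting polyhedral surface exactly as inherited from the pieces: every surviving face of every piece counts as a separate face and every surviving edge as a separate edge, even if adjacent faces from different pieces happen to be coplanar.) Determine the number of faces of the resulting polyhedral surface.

A square antiprism: V=8, E=16, F=10.
Attach a regular tetrahedron (V=4, E=6, F=4) along a 3-gon: merge 3 vertices and 3 edges, delete both glued faces → V=9, E=19, F=12.
Attach a regular octahedron (V=6, E=12, F=8) along a 3-gon: merge 3 vertices and 3 edges, delete both glued faces → V=12, E=28, F=18.
Check: V − E + F = 12 − 28 + 18 = 2.

18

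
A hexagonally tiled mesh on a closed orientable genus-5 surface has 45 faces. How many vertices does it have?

χ = 2 − 2·5 = -8, and every face is a hexagon so 6F = 2E.
E = 6·45/2 = 135. Then V = -8 + E − F = -8 + 135 − 45 = 82.

82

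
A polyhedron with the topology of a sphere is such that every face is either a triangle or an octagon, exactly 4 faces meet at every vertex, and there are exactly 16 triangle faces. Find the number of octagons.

2

Let x be the number of octagons; then F = 16 + x.
Edge–face incidences: 2E = 3·16 + 8·x = 48 + 8x.
Every vertex has degree 4, so 4V = 2E.
Euler: V − E + F = 2 ⇒ (2E)/4 − E + (16 + x) = 2.
Multiply by 8: 2·(2E) − 4·(2E) + 8·(16 + x) = 16, i.e. 128 + 8x − 2·(48 + 8x) = 16.
Collecting terms: −8x + 32 = 16, so −8x = −16, so x = 2.
Then 2E = 48 + 8·2 = 64, so E = 32, V = 2E/4 = 16, F = 16 + 2 = 18.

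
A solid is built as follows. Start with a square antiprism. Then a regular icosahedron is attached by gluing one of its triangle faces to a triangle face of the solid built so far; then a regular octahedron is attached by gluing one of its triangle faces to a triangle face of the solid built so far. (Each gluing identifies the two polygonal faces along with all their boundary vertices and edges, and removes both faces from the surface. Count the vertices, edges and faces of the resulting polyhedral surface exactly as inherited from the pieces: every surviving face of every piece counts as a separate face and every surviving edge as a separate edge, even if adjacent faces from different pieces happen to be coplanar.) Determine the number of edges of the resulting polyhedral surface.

A square antiprism: V=8, E=16, F=10.
Attach a regular icosahedron (V=12, E=30, F=20) along a 3-gon: merge 3 vertices and 3 edges, delete both glued faces → V=17, E=43, F=28.
Attach a regular octahedron (V=6, E=12, F=8) along a 3-gon: merge 3 vertices and 3 edges, delete both glued faces → V=20, E=52, F=34.
Check: V − E + F = 20 − 52 + 34 = 2.

52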